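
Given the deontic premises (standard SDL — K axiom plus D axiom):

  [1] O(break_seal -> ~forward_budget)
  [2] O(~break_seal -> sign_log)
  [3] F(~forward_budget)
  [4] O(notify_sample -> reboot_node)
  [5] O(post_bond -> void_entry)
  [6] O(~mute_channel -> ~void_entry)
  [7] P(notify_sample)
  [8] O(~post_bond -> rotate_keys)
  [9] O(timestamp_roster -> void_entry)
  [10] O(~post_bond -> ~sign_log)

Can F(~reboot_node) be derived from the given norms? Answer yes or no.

Premise 4 is O(notify_sample -> reboot_node), but O(notify_sample) is not derivable from the premises (the permission P(notify_sample) asserts only ~O(~notify_sample), not O(notify_sample)), so it does not yield O(reboot_node).
No other premise forces O(reboot_node). An ideal world satisfying every premise can still have ~reboot_node true, so F(~reboot_node) is not derivable.

No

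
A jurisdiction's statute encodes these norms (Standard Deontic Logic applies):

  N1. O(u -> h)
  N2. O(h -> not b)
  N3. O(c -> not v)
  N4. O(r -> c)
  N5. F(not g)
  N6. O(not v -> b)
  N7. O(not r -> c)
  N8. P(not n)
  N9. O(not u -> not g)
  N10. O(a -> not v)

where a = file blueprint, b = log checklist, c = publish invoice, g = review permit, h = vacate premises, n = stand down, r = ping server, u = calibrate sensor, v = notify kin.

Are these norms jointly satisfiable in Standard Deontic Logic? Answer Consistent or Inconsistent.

Premises 7 and 4 cover both cases: O(not r -> c) and O(r -> c). Since not r ∨ r is a tautology, O(c) follows.
From O(c) and premise 3, O(c -> not v), we obtain O(not v).
Premise 6 is O(not v -> b); since O(not v), deontic closure gives O(b).
The contrapositive of premise 2 (O(h -> not b)) is O(b -> not h), and O(b) is already established, so O(not h).
Premise 1 is O(u -> h); contrapositively O(not h -> not u). Since O(not h) holds, K gives O(not u).
Premise 9 is O(not u -> not g); since O(not u), deontic closure gives O(not g).
But premise 5, F(not g), means O(g).
We now have both O(not g) and O(g) — g is simultaneously obligatory and forbidden, violating the D-axiom.

Inconsistent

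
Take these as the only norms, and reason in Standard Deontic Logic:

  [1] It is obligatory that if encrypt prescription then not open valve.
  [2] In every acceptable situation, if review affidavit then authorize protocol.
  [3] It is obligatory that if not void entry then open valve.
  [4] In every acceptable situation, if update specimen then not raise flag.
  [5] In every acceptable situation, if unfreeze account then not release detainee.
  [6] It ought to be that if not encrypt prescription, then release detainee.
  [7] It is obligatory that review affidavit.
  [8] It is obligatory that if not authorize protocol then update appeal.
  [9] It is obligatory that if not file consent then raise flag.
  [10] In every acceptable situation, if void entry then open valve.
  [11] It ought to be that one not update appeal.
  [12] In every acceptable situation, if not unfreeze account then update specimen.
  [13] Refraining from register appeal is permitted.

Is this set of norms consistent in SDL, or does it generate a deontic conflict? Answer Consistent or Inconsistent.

Premise 8 is O(¬authorize_protocol → update_appeal), but O(¬authorize_protocol) is not derivable from the premises, so it does not yield O(update_appeal).
So O(update_appeal) is not derivable, and the apparent clash with O(¬update_appeal) does not arise.
A world satisfying every obligation exists (e.g. authorize_protocol=true, encrypt_prescription=false, file_consent=true, open_valve=true, raise_flag=false, register_appeal=false, release_detainee=true, review_affidavit=true, unfreeze_account=false, update_appeal=false, update_specimen=true, void_entry=false); no atom is both obligatory and forbidden, so the set is consistent.

Consistent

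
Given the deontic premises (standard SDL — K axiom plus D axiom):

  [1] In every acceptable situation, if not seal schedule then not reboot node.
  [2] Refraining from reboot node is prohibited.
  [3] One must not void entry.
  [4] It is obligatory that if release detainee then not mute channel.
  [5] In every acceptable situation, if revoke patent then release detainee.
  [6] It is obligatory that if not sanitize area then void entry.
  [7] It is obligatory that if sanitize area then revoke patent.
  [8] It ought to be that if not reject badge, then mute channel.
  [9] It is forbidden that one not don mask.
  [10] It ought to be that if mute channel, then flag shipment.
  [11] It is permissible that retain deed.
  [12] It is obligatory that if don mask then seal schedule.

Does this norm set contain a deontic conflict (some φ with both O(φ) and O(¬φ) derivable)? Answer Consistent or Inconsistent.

Consistent

Premise 1 is O(¬seal_schedule → ¬reboot_node), but O(¬seal_schedule) is not derivable from the premises, so it does not yield O(¬reboot_node).
So O(¬reboot_node) is not derivable, and the apparent clash with O(reboot_node) does not arise.
A world satisfying every obligation exists (e.g. don_mask=true, flag_shipment=false, mute_channel=false, reboot_node=true, reject_badge=true, release_detainee=true, retain_deed=false, revoke_patent=true, sanitize_area=true, seal_schedule=true, void_entry=false); no atom is both obligatory and forbidden, so the set is consistent.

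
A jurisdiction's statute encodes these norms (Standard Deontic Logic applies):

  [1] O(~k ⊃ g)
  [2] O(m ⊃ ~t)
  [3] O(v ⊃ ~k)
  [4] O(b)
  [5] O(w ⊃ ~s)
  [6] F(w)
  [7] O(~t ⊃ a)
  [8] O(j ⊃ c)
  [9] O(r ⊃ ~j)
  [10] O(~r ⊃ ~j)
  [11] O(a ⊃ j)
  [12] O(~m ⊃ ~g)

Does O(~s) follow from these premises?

No

Premise 5 is O(w ⊃ ~s), but O(w) is not derivable from the premises, so it does not yield O(~s).
No other premise forces O(~s). An ideal world satisfying every premise can still have ~s false, so O(~s) is not derivable.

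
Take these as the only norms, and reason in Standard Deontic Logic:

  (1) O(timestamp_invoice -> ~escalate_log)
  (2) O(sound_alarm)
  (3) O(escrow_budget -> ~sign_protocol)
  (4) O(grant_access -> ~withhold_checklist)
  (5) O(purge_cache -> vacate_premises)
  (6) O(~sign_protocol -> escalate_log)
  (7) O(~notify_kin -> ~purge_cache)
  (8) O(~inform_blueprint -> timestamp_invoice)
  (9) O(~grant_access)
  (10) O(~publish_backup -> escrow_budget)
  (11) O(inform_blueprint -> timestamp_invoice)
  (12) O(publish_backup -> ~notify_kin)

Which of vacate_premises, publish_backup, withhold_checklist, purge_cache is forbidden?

By case analysis on inform_blueprint: premise 11 gives O(inform_blueprint -> timestamp_invoice) and premise 8 gives O(~inform_blueprint -> timestamp_invoice), so O(timestamp_invoice) either way.
Applying K to premise 1 (O(timestamp_invoice -> ~escalate_log)) and O(timestamp_invoice) yields O(~escalate_log).
The contrapositive of premise 6 (O(~sign_protocol -> escalate_log)) is O(~escalate_log -> sign_protocol), and O(~escalate_log) is already established, so O(sign_protocol).
The contrapositive of premise 3 (O(escrow_budget -> ~sign_protocol)) is O(sign_protocol -> ~escrow_budget), and O(sign_protocol) is already established, so O(~escrow_budget).
The contrapositive of premise 10 (O(~publish_backup -> escrow_budget)) is O(~escrow_budget -> publish_backup), and O(~escrow_budget) is already established, so O(publish_backup).
Applying K to premise 12 (O(publish_backup -> ~notify_kin)) and O(publish_backup) yields O(~notify_kin).
With premise 7, O(~notify_kin -> ~purge_cache), the K-axiom yields O(~purge_cache).
So O(~purge_cache) holds, i.e. purge_cache is forbidden. None of the other listed options is forbidden under the premises.

purge_cache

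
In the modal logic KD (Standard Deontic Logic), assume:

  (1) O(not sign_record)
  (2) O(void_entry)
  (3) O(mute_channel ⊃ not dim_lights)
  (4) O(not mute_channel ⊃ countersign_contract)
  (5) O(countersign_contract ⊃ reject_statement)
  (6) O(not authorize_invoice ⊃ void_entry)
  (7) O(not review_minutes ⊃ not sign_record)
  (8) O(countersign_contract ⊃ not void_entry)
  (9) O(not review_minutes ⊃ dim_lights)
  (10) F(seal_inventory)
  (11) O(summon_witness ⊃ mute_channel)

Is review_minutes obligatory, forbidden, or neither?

Premise 2 states O(void_entry) outright.
Premise 8, O(countersign_contract ⊃ not void_entry), contraposes to O(void_entry ⊃ not countersign_contract); with O(void_entry) we get O(not countersign_contract).
Premise 4, O(not mute_channel ⊃ countersign_contract), contraposes to O(not countersign_contract ⊃ mute_channel); with O(not countersign_contract) we get O(mute_channel).
With premise 3, O(mute_channel ⊃ not dim_lights), the K-axiom yields O(not dim_lights).
Premise 9 is O(not review_minutes ⊃ dim_lights); contrapositively O(not dim_lights ⊃ review_minutes). Since O(not dim_lights) holds, K gives O(review_minutes).
Premises 1, 5, 6, 7, 10, 11 do not contribute to this derivation.
Hence review_minutes is obligatory.

Obligatory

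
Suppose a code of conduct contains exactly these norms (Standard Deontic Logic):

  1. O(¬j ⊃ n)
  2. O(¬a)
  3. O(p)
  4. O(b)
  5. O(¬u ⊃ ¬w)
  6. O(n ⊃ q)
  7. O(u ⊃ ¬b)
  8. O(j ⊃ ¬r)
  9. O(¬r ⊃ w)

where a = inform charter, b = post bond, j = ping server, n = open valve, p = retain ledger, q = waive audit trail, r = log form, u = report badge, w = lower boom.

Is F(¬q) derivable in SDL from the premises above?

From premise 4 we have O(b).
Premise 7, O(u ⊃ ¬b), contraposes to O(b ⊃ ¬u); with O(b) we get O(¬u).
With premise 5, O(¬u ⊃ ¬w), the K-axiom yields O(¬w).
Premise 9, O(¬r ⊃ w), contraposes to O(¬w ⊃ r); with O(¬w) we get O(r).
The contrapositive of premise 8 (O(j ⊃ ¬r)) is O(r ⊃ ¬j), and O(r) is already established, so O(¬j).
Applying K to premise 1 (O(¬j ⊃ n)) and O(¬j) yields O(n).
With premise 6, O(n ⊃ q), the K-axiom yields O(q).
Premises 2, 3 do not contribute to this derivation.
So O(q) holds, i.e. F(¬q). The claim follows.

Yes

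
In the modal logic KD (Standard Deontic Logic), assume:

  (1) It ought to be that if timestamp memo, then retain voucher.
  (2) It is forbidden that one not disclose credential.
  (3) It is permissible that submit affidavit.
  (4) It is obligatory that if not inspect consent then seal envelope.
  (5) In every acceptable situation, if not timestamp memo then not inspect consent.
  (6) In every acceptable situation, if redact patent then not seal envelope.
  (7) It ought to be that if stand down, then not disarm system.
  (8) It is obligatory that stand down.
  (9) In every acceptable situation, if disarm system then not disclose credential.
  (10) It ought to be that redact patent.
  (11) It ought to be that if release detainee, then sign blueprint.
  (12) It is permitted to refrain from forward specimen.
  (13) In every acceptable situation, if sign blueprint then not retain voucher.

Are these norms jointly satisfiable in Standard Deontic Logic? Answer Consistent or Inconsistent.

Premise 9 is O(disarm_system → ¬disclose_credential), but O(disarm_system) is not derivable from the premises, so it does not yield O(¬disclose_credential).
So O(¬disclose_credential) is not derivable, and the apparent clash with O(disclose_credential) does not arise.
A world satisfying every obligation exists (e.g. disarm_system=false, disclose_credential=true, forward_specimen=false, inspect_consent=true, redact_patent=true, release_detainee=false, retain_voucher=true, seal_envelope=false, sign_blueprint=false, stand_down=true, submit_affidavit=false, timestamp_memo=true); no atom is both obligatory and forbidden, so the set is consistent.

Consistent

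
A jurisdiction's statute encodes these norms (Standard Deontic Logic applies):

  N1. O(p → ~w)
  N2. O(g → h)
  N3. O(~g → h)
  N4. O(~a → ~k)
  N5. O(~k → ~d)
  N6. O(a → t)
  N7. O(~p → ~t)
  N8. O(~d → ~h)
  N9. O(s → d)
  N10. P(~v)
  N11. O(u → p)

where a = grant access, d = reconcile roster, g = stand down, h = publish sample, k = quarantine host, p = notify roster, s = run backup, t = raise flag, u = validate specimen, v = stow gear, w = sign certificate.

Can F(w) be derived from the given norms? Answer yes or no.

Yes

By case analysis on ~g: premise 3 gives O(~g → h) and premise 2 gives O(g → h), so O(h) either way.
Premise 8 is O(~d → ~h); contrapositively O(h → d). Since O(h) holds, K gives O(d).
The contrapositive of premise 5 (O(~k → ~d)) is O(d → k), and O(d) is already established, so O(k).
The contrapositive of premise 4 (O(~a → ~k)) is O(k → a), and O(k) is already established, so O(a).
With premise 6, O(a → t), the K-axiom yields O(t).
Premise 7 is O(~p → ~t); contrapositively O(t → p). Since O(t) holds, K gives O(p).
With premise 1, O(p → ~w), the K-axiom yields O(~w).
Premises 9, 10, 11 do not contribute to this derivation.
So O(~w) holds, i.e. F(w). The claim follows.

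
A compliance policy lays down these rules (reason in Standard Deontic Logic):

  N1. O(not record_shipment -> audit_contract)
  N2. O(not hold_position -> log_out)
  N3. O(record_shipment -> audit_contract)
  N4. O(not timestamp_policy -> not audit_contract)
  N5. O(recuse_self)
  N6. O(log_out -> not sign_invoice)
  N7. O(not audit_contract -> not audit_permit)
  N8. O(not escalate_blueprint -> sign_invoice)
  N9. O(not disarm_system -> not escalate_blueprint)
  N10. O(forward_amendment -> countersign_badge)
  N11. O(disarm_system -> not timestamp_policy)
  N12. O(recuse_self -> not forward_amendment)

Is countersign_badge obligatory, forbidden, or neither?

Premise 10 is O(forward_amendment -> countersign_badge), but O(forward_amendment) is not derivable from the premises, so it does not yield O(countersign_badge).
No premise or chain of K-axiom applications forces O(countersign_badge), and none forces O(not countersign_badge). So countersign_badge is neither obligatory nor forbidden under these norms.

Neither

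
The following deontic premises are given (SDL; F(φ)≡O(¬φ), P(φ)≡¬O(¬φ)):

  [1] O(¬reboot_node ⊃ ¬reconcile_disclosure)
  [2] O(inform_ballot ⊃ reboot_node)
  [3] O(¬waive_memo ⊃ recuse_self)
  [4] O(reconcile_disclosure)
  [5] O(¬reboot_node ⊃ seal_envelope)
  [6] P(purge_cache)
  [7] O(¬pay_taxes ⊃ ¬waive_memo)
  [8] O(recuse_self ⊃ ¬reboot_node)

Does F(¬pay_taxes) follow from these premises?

From premise 4 we have O(reconcile_disclosure).
The contrapositive of premise 1 (O(¬reboot_node ⊃ ¬reconcile_disclosure)) is O(reconcile_disclosure ⊃ reboot_node), and O(reconcile_disclosure) is already established, so O(reboot_node).
Premise 8 is O(recuse_self ⊃ ¬reboot_node); contrapositively O(reboot_node ⊃ ¬recuse_self). Since O(reboot_node) holds, K gives O(¬recuse_self).
Premise 3 is O(¬waive_memo ⊃ recuse_self); contrapositively O(¬recuse_self ⊃ waive_memo). Since O(¬recuse_self) holds, K gives O(waive_memo).
Premise 7, O(¬pay_taxes ⊃ ¬waive_memo), contraposes to O(waive_memo ⊃ pay_taxes); with O(waive_memo) we get O(pay_taxes).
Premises 2, 5, 6 do not contribute to this derivation.
So O(pay_taxes) holds, i.e. F(¬pay_taxes). The claim follows.

Yes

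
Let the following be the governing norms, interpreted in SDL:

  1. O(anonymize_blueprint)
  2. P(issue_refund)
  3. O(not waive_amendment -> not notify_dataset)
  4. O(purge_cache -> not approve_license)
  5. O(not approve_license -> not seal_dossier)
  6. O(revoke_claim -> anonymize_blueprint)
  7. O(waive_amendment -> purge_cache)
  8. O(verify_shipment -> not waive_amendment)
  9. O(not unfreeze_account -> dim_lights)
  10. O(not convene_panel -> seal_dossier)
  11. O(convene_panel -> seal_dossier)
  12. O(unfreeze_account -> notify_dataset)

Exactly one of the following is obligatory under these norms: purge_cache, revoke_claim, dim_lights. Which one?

dim_lights

By case analysis on convene_panel: premise 11 gives O(convene_panel -> seal_dossier) and premise 10 gives O(not convene_panel -> seal_dossier), so O(seal_dossier) either way.
Premise 5 is O(not approve_license -> not seal_dossier); contrapositively O(seal_dossier -> approve_license). Since O(seal_dossier) holds, K gives O(approve_license).
Premise 4, O(purge_cache -> not approve_license), contraposes to O(approve_license -> not purge_cache); with O(approve_license) we get O(not purge_cache).
Premise 7 is O(waive_amendment -> purge_cache); contrapositively O(not purge_cache -> not waive_amendment). Since O(not purge_cache) holds, K gives O(not waive_amendment).
From O(not waive_amendment) and premise 3, O(not waive_amendment -> not notify_dataset), we obtain O(not notify_dataset).
Premise 12 is O(unfreeze_account -> notify_dataset); contrapositively O(not notify_dataset -> not unfreeze_account). Since O(not notify_dataset) holds, K gives O(not unfreeze_account).
Premise 9 is O(not unfreeze_account -> dim_lights); since O(not unfreeze_account), deontic closure gives O(dim_lights).
So O(dim_lights) holds — dim_lights is obligatory. None of the other listed options is made obligatory by any chain of premises.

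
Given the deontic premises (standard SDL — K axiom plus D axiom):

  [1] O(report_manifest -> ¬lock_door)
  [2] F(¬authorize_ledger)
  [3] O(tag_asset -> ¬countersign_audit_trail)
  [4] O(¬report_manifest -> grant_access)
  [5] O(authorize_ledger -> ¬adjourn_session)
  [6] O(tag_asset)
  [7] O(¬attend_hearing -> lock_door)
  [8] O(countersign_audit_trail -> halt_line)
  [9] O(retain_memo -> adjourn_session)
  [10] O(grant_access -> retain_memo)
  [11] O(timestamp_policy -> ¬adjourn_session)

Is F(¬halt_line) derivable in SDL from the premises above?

Premise 8 is O(countersign_audit_trail -> halt_line), but O(countersign_audit_trail) is not derivable from the premises, so it does not yield O(halt_line).
No other premise forces O(halt_line). An ideal world satisfying every premise can still have ¬halt_line true, so F(¬halt_line) is not derivable.

No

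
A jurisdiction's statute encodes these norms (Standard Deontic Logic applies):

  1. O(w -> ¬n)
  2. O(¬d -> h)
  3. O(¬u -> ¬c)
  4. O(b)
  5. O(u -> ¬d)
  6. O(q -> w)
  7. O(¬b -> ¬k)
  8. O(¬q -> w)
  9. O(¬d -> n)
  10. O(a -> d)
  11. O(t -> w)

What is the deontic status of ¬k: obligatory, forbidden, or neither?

Premise 7 is O(¬b -> ¬k), but O(¬b) is not derivable from the premises, so it does not yield O(¬k).
No premise or chain of K-axiom applications forces O(¬k), and none forces O(k). So ¬k is neither obligatory nor forbidden under these norms.

Neither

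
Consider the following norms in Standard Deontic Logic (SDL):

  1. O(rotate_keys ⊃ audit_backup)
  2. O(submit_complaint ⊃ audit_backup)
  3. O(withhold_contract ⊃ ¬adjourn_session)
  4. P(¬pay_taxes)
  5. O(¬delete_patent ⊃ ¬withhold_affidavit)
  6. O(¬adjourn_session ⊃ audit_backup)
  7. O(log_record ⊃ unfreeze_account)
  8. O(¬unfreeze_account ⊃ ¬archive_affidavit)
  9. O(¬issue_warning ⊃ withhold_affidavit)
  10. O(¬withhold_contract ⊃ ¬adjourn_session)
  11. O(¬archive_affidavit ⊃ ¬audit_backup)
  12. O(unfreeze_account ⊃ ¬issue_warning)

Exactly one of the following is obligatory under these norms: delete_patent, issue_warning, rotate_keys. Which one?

delete_patent

Premises 10 and 3 cover both cases: O(¬withhold_contract ⊃ ¬adjourn_session) and O(withhold_contract ⊃ ¬adjourn_session). Since ¬withhold_contract ∨ withhold_contract is a tautology, O(¬adjourn_session) follows.
Premise 6 is O(¬adjourn_session ⊃ audit_backup); since O(¬adjourn_session), deontic closure gives O(audit_backup).
Premise 11, O(¬archive_affidavit ⊃ ¬audit_backup), contraposes to O(audit_backup ⊃ archive_affidavit); with O(audit_backup) we get O(archive_affidavit).
Premise 8, O(¬unfreeze_account ⊃ ¬archive_affidavit), contraposes to O(archive_affidavit ⊃ unfreeze_account); with O(archive_affidavit) we get O(unfreeze_account).
Premise 12 is O(unfreeze_account ⊃ ¬issue_warning); since O(unfreeze_account), deontic closure gives O(¬issue_warning).
From O(¬issue_warning) and premise 9, O(¬issue_warning ⊃ withhold_affidavit), we obtain O(withhold_affidavit).
Premise 5, O(¬delete_patent ⊃ ¬withhold_affidavit), contraposes to O(withhold_affidavit ⊃ delete_patent); with O(withhold_affidavit) we get O(delete_patent).
So O(delete_patent) holds — delete_patent is obligatory. None of the other listed options is made obligatory by any chain of premises.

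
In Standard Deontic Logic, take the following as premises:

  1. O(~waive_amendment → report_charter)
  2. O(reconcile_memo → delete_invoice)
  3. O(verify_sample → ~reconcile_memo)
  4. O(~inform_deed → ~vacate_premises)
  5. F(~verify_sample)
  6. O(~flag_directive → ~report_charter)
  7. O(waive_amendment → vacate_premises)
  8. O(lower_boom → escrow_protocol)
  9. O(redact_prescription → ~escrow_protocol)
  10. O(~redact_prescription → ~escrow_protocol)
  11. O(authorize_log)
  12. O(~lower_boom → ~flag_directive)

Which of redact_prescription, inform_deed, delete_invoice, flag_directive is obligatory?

inform_deed

Premises 10 and 9 cover both cases: O(~redact_prescription → ~escrow_protocol) and O(redact_prescription → ~escrow_protocol). Since ~redact_prescription ∨ redact_prescription is a tautology, O(~escrow_protocol) follows.
Premise 8, O(lower_boom → escrow_protocol), contraposes to O(~escrow_protocol → ~lower_boom); with O(~escrow_protocol) we get O(~lower_boom).
From O(~lower_boom) and premise 12, O(~lower_boom → ~flag_directive), we obtain O(~flag_directive).
From O(~flag_directive) and premise 6, O(~flag_directive → ~report_charter), we obtain O(~report_charter).
Premise 1 is O(~waive_amendment → report_charter); contrapositively O(~report_charter → waive_amendment). Since O(~report_charter) holds, K gives O(waive_amendment).
Applying K to premise 7 (O(waive_amendment → vacate_premises)) and O(waive_amendment) yields O(vacate_premises).
Premise 4, O(~inform_deed → ~vacate_premises), contraposes to O(vacate_premises → inform_deed); with O(vacate_premises) we get O(inform_deed).
So O(inform_deed) holds — inform_deed is obligatory. None of the other listed options is made obligatory by any chain of premises.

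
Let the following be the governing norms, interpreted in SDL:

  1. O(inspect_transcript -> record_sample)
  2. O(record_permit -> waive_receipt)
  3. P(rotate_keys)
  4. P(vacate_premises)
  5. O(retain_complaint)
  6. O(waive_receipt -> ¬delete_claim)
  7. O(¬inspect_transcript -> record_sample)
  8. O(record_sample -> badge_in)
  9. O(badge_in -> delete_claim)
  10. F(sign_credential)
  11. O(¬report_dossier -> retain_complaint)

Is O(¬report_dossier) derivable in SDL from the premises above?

Premise 11 is O(¬report_dossier -> retain_complaint); even if O(retain_complaint) held, inferring O(¬report_dossier) would be affirming the consequent — invalid.
No other premise forces O(¬report_dossier). An ideal world satisfying every premise can still have ¬report_dossier false, so O(¬report_dossier) is not derivable.

No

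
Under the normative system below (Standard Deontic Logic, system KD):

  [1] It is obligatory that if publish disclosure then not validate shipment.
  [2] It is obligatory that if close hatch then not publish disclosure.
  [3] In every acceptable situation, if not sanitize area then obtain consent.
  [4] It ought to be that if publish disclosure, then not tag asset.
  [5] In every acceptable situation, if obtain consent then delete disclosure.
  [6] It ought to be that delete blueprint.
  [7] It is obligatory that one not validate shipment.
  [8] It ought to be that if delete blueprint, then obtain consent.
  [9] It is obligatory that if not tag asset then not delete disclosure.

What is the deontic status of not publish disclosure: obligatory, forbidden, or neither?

Premise 6 gives O(delete_blueprint).
Premise 8 is O(delete_blueprint → obtain_consent); since O(delete_blueprint), deontic closure gives O(obtain_consent).
Applying K to premise 5 (O(obtain_consent → delete_disclosure)) and O(obtain_consent) yields O(delete_disclosure).
The contrapositive of premise 9 (O(¬tag_asset → ¬delete_disclosure)) is O(delete_disclosure → tag_asset), and O(delete_disclosure) is already established, so O(tag_asset).
The contrapositive of premise 4 (O(publish_disclosure → ¬tag_asset)) is O(tag_asset → ¬publish_disclosure), and O(tag_asset) is already established, so O(¬publish_disclosure).
Premises 1, 2, 3, 7 do not contribute to this derivation.
Hence ¬publish_disclosure is obligatory.

Obligatory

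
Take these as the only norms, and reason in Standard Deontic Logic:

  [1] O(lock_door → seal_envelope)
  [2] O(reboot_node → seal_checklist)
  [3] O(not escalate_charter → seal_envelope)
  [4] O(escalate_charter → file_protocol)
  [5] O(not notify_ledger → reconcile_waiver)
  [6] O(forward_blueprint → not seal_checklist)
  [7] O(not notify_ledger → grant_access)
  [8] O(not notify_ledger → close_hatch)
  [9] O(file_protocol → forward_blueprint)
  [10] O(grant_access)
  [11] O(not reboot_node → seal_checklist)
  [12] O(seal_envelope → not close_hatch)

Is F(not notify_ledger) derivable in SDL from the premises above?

Premises 11 and 2 are O(not reboot_node → seal_checklist) and O(reboot_node → seal_checklist); every ideal world satisfies not reboot_node or reboot_node, so in either case seal_checklist holds — hence O(seal_checklist).
Premise 6 is O(forward_blueprint → not seal_checklist); contrapositively O(seal_checklist → not forward_blueprint). Since O(seal_checklist) holds, K gives O(not forward_blueprint).
The contrapositive of premise 9 (O(file_protocol → forward_blueprint)) is O(not forward_blueprint → not file_protocol), and O(not forward_blueprint) is already established, so O(not file_protocol).
The contrapositive of premise 4 (O(escalate_charter → file_protocol)) is O(not file_protocol → not escalate_charter), and O(not file_protocol) is already established, so O(not escalate_charter).
With premise 3, O(not escalate_charter → seal_envelope), the K-axiom yields O(seal_envelope).
With premise 12, O(seal_envelope → not close_hatch), the K-axiom yields O(not close_hatch).
The contrapositive of premise 8 (O(not notify_ledger → close_hatch)) is O(not close_hatch → notify_ledger), and O(not close_hatch) is already established, so O(notify_ledger).
Premises 1, 5, 7, 10 do not contribute to this derivation.
So O(notify_ledger) holds, i.e. F(not notify_ledger). The claim follows.

Yes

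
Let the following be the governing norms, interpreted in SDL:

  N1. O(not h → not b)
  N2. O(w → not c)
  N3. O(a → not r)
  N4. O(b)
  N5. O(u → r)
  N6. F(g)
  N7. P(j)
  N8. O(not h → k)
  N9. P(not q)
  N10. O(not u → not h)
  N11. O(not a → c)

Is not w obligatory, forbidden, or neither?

Premise 4 gives O(b).
Premise 1 is O(not h → not b); contrapositively O(b → h). Since O(b) holds, K gives O(h).
Premise 10, O(not u → not h), contraposes to O(h → u); with O(h) we get O(u).
With premise 5, O(u → r), the K-axiom yields O(r).
Premise 3, O(a → not r), contraposes to O(r → not a); with O(r) we get O(not a).
Applying K to premise 11 (O(not a → c)) and O(not a) yields O(c).
Premise 2, O(w → not c), contraposes to O(c → not w); with O(c) we get O(not w).
Premises 6, 7, 8, 9 do not contribute to this derivation.
Hence not w is obligatory.

Obligatory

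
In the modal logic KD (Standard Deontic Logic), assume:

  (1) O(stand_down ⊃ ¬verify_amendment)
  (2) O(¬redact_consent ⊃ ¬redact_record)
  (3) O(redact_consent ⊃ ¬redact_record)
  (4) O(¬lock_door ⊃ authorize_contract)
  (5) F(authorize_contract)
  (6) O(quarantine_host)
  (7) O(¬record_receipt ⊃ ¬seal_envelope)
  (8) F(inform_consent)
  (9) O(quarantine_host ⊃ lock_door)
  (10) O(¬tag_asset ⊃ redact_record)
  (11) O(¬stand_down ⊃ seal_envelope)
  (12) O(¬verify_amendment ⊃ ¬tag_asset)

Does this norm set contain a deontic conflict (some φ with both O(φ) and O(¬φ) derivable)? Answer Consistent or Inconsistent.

Consistent

Premise 4 is O(¬lock_door ⊃ authorize_contract), but O(¬lock_door) is not derivable from the premises, so it does not yield O(authorize_contract).
So O(authorize_contract) is not derivable, and the apparent clash with O(¬authorize_contract) does not arise.
A world satisfying every obligation exists (e.g. authorize_contract=false, inform_consent=false, lock_door=true, quarantine_host=true, record_receipt=true, redact_consent=false, redact_record=false, seal_envelope=true, stand_down=false, tag_asset=true, verify_amendment=true); no atom is both obligatory and forbidden, so the set is consistent.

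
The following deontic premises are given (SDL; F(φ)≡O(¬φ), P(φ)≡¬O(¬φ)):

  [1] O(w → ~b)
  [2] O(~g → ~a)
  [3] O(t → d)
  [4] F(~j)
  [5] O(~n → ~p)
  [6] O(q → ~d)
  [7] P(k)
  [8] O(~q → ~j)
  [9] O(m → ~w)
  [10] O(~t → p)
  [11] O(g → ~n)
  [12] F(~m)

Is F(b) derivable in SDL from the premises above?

Premise 1 is O(w → ~b), but O(w) is not derivable from the premises, so it does not yield O(~b).
No other premise forces O(~b). An ideal world satisfying every premise can still have b true, so F(b) is not derivable.

No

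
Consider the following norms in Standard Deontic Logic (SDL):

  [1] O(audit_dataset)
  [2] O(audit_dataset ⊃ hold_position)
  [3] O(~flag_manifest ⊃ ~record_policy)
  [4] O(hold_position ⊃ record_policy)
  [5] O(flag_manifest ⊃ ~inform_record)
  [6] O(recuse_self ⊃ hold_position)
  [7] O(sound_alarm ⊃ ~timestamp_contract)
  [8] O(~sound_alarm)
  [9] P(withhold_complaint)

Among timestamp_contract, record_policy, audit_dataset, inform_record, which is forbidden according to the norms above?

inform_record

From premise 1 we have O(audit_dataset).
From O(audit_dataset) and premise 2, O(audit_dataset ⊃ hold_position), we obtain O(hold_position).
Premise 4 is O(hold_position ⊃ record_policy); since O(hold_position), deontic closure gives O(record_policy).
Premise 3 is O(~flag_manifest ⊃ ~record_policy); contrapositively O(record_policy ⊃ flag_manifest). Since O(record_policy) holds, K gives O(flag_manifest).
From O(flag_manifest) and premise 5, O(flag_manifest ⊃ ~inform_record), we obtain O(~inform_record).
So O(~inform_record) holds, i.e. inform_record is forbidden. None of the other listed options is forbidden under the premises.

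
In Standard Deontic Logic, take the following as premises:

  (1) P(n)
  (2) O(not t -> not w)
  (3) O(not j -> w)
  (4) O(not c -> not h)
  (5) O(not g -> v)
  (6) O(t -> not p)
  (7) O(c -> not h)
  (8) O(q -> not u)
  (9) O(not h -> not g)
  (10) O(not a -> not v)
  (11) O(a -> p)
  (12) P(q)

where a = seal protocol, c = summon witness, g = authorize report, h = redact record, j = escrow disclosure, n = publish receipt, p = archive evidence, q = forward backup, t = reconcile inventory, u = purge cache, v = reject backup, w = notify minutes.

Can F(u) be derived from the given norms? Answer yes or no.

No

Premise 8 is O(q -> not u), but O(q) is not derivable from the premises (the permission P(q) asserts only not O(not q), not O(q)), so it does not yield O(not u).
No other premise forces O(not u). An ideal world satisfying every premise can still have u true, so F(u) is not derivable.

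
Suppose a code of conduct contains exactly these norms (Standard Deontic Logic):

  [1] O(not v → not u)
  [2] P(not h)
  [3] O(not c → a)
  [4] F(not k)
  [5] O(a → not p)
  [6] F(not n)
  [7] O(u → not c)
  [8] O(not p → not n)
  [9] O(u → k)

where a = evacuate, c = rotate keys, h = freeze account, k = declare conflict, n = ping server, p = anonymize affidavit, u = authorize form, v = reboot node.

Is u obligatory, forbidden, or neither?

Forbidden

Premise 6, F(not n), is equivalent to O(n).
The contrapositive of premise 8 (O(not p → not n)) is O(n → p), and O(n) is already established, so O(p).
The contrapositive of premise 5 (O(a → not p)) is O(p → not a), and O(p) is already established, so O(not a).
The contrapositive of premise 3 (O(not c → a)) is O(not a → c), and O(not a) is already established, so O(c).
Premise 7 is O(u → not c); contrapositively O(c → not u). Since O(c) holds, K gives O(not u).
Premises 1, 2, 4, 9 do not contribute to this derivation.
Thus O(not u), which is F(u): u is forbidden.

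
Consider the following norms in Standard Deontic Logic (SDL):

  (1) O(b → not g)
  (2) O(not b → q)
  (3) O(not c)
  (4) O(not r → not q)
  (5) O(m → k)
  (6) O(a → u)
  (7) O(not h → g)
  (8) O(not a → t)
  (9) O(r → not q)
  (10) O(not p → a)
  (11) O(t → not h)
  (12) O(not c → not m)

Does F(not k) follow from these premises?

Premise 5 is O(m → k), but O(m) is not derivable from the premises, so it does not yield O(k).
No other premise forces O(k). An ideal world satisfying every premise can still have not k true, so F(not k) is not derivable.

No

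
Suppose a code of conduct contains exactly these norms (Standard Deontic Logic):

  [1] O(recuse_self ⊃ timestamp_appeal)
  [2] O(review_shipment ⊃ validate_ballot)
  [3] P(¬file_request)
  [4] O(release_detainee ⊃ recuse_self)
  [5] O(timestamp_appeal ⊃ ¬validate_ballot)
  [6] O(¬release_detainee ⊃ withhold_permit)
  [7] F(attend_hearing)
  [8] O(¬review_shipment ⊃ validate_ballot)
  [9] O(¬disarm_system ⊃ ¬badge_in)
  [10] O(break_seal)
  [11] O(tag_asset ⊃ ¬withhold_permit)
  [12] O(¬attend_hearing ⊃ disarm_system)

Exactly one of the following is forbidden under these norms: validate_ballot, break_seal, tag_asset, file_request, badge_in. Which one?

tag_asset

Premises 8 and 2 are O(¬review_shipment ⊃ validate_ballot) and O(review_shipment ⊃ validate_ballot); every ideal world satisfies ¬review_shipment or review_shipment, so in either case validate_ballot holds — hence O(validate_ballot).
Premise 5, O(timestamp_appeal ⊃ ¬validate_ballot), contraposes to O(validate_ballot ⊃ ¬timestamp_appeal); with O(validate_ballot) we get O(¬timestamp_appeal).
The contrapositive of premise 1 (O(recuse_self ⊃ timestamp_appeal)) is O(¬timestamp_appeal ⊃ ¬recuse_self), and O(¬timestamp_appeal) is already established, so O(¬recuse_self).
The contrapositive of premise 4 (O(release_detainee ⊃ recuse_self)) is O(¬recuse_self ⊃ ¬release_detainee), and O(¬recuse_self) is already established, so O(¬release_detainee).
From O(¬release_detainee) and premise 6, O(¬release_detainee ⊃ withhold_permit), we obtain O(withhold_permit).
Premise 11 is O(tag_asset ⊃ ¬withhold_permit); contrapositively O(withhold_permit ⊃ ¬tag_asset). Since O(withhold_permit) holds, K gives O(¬tag_asset).
So O(¬tag_asset) holds, i.e. tag_asset is forbidden. None of the other listed options is forbidden under the premises.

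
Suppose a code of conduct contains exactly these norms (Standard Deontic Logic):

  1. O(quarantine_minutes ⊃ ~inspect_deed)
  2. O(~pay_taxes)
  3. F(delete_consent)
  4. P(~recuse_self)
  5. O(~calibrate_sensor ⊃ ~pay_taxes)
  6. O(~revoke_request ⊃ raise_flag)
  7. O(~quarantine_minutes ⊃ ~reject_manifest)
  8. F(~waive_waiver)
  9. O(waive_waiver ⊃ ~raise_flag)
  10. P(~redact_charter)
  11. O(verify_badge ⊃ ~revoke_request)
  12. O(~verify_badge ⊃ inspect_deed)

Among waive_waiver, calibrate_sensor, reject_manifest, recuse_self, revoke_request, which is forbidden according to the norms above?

Premise 8, F(~waive_waiver), is equivalent to O(waive_waiver).
With premise 9, O(waive_waiver ⊃ ~raise_flag), the K-axiom yields O(~raise_flag).
Premise 6 is O(~revoke_request ⊃ raise_flag); contrapositively O(~raise_flag ⊃ revoke_request). Since O(~raise_flag) holds, K gives O(revoke_request).
Premise 11, O(verify_badge ⊃ ~revoke_request), contraposes to O(revoke_request ⊃ ~verify_badge); with O(revoke_request) we get O(~verify_badge).
From O(~verify_badge) and premise 12, O(~verify_badge ⊃ inspect_deed), we obtain O(inspect_deed).
Premise 1, O(quarantine_minutes ⊃ ~inspect_deed), contraposes to O(inspect_deed ⊃ ~quarantine_minutes); with O(inspect_deed) we get O(~quarantine_minutes).
Applying K to premise 7 (O(~quarantine_minutes ⊃ ~reject_manifest)) and O(~quarantine_minutes) yields O(~reject_manifest).
So O(~reject_manifest) holds, i.e. reject_manifest is forbidden. None of the other listed options is forbidden under the premises.

reject_manifest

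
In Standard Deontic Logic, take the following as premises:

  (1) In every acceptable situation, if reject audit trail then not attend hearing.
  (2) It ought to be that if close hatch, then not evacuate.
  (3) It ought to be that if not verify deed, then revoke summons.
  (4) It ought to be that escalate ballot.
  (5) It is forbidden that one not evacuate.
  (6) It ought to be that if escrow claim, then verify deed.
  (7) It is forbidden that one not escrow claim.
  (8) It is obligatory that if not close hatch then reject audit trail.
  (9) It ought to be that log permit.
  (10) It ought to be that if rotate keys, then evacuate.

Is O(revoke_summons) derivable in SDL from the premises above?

No

Premise 3 is O(¬verify_deed → revoke_summons), but O(¬verify_deed) is not derivable from the premises, so it does not yield O(revoke_summons).
No other premise forces O(revoke_summons). An ideal world satisfying every premise can still have revoke_summons false, so O(revoke_summons) is not derivable.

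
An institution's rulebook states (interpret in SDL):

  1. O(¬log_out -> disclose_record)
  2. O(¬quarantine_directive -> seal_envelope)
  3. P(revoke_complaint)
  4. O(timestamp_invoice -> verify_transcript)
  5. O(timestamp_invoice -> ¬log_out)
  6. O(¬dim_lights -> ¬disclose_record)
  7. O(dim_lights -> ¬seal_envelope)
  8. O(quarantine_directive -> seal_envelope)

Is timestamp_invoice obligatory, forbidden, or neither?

Forbidden

By case analysis on quarantine_directive: premise 8 gives O(quarantine_directive -> seal_envelope) and premise 2 gives O(¬quarantine_directive -> seal_envelope), so O(seal_envelope) either way.
Premise 7, O(dim_lights -> ¬seal_envelope), contraposes to O(seal_envelope -> ¬dim_lights); with O(seal_envelope) we get O(¬dim_lights).
With premise 6, O(¬dim_lights -> ¬disclose_record), the K-axiom yields O(¬disclose_record).
The contrapositive of premise 1 (O(¬log_out -> disclose_record)) is O(¬disclose_record -> log_out), and O(¬disclose_record) is already established, so O(log_out).
Premise 5 is O(timestamp_invoice -> ¬log_out); contrapositively O(log_out -> ¬timestamp_invoice). Since O(log_out) holds, K gives O(¬timestamp_invoice).
Premises 3, 4 do not contribute to this derivation.
Thus O(¬timestamp_invoice), which is F(timestamp_invoice): timestamp_invoice is forbidden.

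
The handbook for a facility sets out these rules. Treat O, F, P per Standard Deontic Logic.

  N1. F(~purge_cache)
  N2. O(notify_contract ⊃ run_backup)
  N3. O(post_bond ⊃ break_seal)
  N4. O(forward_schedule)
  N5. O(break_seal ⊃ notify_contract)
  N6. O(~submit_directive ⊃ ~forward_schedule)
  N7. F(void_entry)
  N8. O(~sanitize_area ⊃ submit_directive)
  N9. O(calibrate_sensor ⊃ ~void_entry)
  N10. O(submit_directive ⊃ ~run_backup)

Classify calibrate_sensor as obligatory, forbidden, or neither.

Premise 9 is O(calibrate_sensor ⊃ ~void_entry); even if O(~void_entry) held, inferring O(calibrate_sensor) would be affirming the consequent — invalid.
No premise or chain of K-axiom applications forces O(calibrate_sensor), and none forces O(~calibrate_sensor). So calibrate_sensor is neither obligatory nor forbidden under these norms.

Neither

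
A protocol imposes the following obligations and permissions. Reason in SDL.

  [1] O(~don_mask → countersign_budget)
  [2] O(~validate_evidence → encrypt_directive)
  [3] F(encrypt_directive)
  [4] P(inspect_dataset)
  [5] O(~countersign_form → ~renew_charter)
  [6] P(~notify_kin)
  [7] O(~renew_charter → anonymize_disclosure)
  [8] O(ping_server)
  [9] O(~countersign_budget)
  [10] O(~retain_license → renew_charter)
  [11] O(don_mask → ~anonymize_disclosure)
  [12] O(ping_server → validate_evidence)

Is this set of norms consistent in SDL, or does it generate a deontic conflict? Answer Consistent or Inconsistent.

Consistent

Premise 2 is O(~validate_evidence → encrypt_directive), but O(~validate_evidence) is not derivable from the premises, so it does not yield O(encrypt_directive).
So O(encrypt_directive) is not derivable, and the apparent clash with O(~encrypt_directive) does not arise.
A world satisfying every obligation exists (e.g. anonymize_disclosure=false, countersign_budget=false, countersign_form=true, don_mask=true, encrypt_directive=false, inspect_dataset=false, notify_kin=false, ping_server=true, renew_charter=true, retain_license=false, validate_evidence=true); no atom is both obligatory and forbidden, so the set is consistent.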